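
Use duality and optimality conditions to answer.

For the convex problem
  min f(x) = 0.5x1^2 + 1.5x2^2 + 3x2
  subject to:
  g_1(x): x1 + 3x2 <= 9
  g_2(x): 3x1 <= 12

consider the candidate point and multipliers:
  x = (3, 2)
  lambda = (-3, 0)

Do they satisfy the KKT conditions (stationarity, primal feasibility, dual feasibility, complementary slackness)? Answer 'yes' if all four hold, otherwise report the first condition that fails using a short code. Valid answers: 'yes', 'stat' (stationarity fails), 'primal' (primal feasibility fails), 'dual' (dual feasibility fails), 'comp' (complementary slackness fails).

Gradient of f: grad f(x) = Q x + c = (3, 9)
Constraint values g_i(x) = a_i^T x - b_i:
  g_1((3, 2)) = 0
  g_2((3, 2)) = -3
Stationarity residual: grad f(x) + sum_i lambda_i a_i = (0, 0)
  -> stationarity OK
Primal feasibility (all g_i <= 0): OK
Dual feasibility (all lambda_i >= 0): FAILS
Complementary slackness (lambda_i * g_i(x) = 0 for all i): OK

Verdict: the first failing condition is dual_feasibility -> dual.

dual


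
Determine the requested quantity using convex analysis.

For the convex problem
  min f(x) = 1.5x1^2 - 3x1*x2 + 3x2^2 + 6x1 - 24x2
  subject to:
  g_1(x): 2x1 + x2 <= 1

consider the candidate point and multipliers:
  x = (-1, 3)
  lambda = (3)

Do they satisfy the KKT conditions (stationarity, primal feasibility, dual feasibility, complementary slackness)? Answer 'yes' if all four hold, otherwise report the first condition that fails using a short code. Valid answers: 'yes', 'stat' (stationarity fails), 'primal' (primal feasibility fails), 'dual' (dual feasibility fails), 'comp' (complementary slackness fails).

Gradient of f: grad f(x) = Q x + c = (-6, -3)
Constraint values g_i(x) = a_i^T x - b_i:
  g_1((-1, 3)) = 0
Stationarity residual: grad f(x) + sum_i lambda_i a_i = (0, 0)
  -> stationarity OK
Primal feasibility (all g_i <= 0): OK
Dual feasibility (all lambda_i >= 0): OK
Complementary slackness (lambda_i * g_i(x) = 0 for all i): OK

Verdict: yes, KKT holds.

yes


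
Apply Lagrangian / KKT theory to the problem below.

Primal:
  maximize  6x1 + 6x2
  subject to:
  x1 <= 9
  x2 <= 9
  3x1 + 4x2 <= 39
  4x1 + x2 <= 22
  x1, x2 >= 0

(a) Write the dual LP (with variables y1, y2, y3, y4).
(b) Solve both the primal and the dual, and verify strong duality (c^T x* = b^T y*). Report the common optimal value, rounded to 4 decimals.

The standard primal-dual pair for 'max c^T x s.t. A x <= b, x >= 0' is:
  Dual:  min b^T y  s.t.  A^T y >= c,  y >= 0.

So the dual LP is:
  minimize  9y1 + 9y2 + 39y3 + 22y4
  subject to:
    y1 + 3y3 + 4y4 >= 6
    y2 + 4y3 + y4 >= 6
    y1, y2, y3, y4 >= 0

Solving the primal: x* = (3.7692, 6.9231).
  primal value c^T x* = 64.1538.
Solving the dual: y* = (0, 0, 1.3846, 0.4615).
  dual value b^T y* = 64.1538.
Strong duality: c^T x* = b^T y*. Confirmed.

64.1538


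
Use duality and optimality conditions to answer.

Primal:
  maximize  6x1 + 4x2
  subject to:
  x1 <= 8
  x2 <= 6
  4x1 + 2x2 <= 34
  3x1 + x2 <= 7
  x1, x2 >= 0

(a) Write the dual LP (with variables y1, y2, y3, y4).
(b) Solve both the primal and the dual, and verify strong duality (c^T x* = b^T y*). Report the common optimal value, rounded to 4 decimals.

The standard primal-dual pair for 'max c^T x s.t. A x <= b, x >= 0' is:
  Dual:  min b^T y  s.t.  A^T y >= c,  y >= 0.

So the dual LP is:
  minimize  8y1 + 6y2 + 34y3 + 7y4
  subject to:
    y1 + 4y3 + 3y4 >= 6
    y2 + 2y3 + y4 >= 4
    y1, y2, y3, y4 >= 0

Solving the primal: x* = (0.3333, 6).
  primal value c^T x* = 26.
Solving the dual: y* = (0, 2, 0, 2).
  dual value b^T y* = 26.
Strong duality: c^T x* = b^T y*. Confirmed.

26


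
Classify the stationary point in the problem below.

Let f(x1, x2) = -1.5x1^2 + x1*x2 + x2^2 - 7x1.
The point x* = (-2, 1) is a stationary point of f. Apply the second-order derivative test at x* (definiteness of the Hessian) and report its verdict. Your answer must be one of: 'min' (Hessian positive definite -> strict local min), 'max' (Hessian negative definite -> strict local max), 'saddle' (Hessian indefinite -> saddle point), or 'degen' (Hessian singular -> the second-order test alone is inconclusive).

Compute the Hessian H = grad^2 f:
  H = [[-3, 1], [1, 2]]
Verify stationarity: grad f(x*) = H x* + g = (0, 0).
Eigenvalues of H: -3.1926, 2.1926.
Eigenvalues have mixed signs, so H is indefinite -> x* is a saddle point.

saddle


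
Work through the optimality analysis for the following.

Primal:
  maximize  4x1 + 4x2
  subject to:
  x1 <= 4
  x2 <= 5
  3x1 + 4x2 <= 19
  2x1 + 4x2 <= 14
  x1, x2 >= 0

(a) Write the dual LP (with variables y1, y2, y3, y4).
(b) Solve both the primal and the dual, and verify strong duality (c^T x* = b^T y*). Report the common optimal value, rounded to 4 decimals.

The standard primal-dual pair for 'max c^T x s.t. A x <= b, x >= 0' is:
  Dual:  min b^T y  s.t.  A^T y >= c,  y >= 0.

So the dual LP is:
  minimize  4y1 + 5y2 + 19y3 + 14y4
  subject to:
    y1 + 3y3 + 2y4 >= 4
    y2 + 4y3 + 4y4 >= 4
    y1, y2, y3, y4 >= 0

Solving the primal: x* = (4, 1.5).
  primal value c^T x* = 22.
Solving the dual: y* = (2, 0, 0, 1).
  dual value b^T y* = 22.
Strong duality: c^T x* = b^T y*. Confirmed.

22


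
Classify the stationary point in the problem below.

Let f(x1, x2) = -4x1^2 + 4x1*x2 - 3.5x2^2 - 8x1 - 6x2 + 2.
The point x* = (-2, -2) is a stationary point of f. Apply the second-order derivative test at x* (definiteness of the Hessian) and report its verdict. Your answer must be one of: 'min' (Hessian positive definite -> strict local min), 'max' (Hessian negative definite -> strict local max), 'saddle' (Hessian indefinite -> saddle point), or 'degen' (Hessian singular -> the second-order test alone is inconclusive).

Compute the Hessian H = grad^2 f:
  H = [[-8, 4], [4, -7]]
Verify stationarity: grad f(x*) = H x* + g = (0, 0).
Eigenvalues of H: -11.5311, -3.4689.
Both eigenvalues < 0, so H is negative definite -> x* is a strict local max.

max


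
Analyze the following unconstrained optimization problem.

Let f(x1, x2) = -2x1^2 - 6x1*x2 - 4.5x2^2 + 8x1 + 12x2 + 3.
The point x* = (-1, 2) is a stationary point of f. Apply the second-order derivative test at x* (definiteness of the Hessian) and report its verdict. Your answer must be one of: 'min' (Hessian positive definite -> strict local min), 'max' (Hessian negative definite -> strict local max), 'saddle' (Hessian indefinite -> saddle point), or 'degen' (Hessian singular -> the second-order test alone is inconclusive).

Compute the Hessian H = grad^2 f:
  H = [[-4, -6], [-6, -9]]
Verify stationarity: grad f(x*) = H x* + g = (0, 0).
Eigenvalues of H: -13, 0.
H has a zero eigenvalue (singular; negative semidefinite but not definite), so H is neither positive definite, negative definite, nor indefinite. The second-order test alone is inconclusive -> degen.
(Indeed, f is constant along the null direction of H through x*, so x* is not a strict local extremum.)

degen


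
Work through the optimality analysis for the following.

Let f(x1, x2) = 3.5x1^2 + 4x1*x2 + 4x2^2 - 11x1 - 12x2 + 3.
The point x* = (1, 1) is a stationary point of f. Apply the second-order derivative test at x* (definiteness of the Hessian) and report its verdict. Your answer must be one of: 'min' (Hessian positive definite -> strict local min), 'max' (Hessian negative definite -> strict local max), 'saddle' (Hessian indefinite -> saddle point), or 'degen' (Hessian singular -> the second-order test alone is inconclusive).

Compute the Hessian H = grad^2 f:
  H = [[7, 4], [4, 8]]
Verify stationarity: grad f(x*) = H x* + g = (0, 0).
Eigenvalues of H: 3.4689, 11.5311.
Both eigenvalues > 0, so H is positive definite -> x* is a strict local min.

min


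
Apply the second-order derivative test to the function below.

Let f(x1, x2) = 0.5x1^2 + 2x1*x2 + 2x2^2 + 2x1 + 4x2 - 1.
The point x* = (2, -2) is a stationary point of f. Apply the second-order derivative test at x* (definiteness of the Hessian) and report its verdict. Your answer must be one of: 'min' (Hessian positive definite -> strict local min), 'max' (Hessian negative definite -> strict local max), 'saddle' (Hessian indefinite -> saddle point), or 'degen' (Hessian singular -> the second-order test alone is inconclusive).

Compute the Hessian H = grad^2 f:
  H = [[1, 2], [2, 4]]
Verify stationarity: grad f(x*) = H x* + g = (0, 0).
Eigenvalues of H: 0, 5.
H has a zero eigenvalue (singular; positive semidefinite but not definite), so H is neither positive definite, negative definite, nor indefinite. The second-order test alone is inconclusive -> degen.
(Indeed, f is constant along the null direction of H through x*, so x* is not a strict local extremum.)

degen


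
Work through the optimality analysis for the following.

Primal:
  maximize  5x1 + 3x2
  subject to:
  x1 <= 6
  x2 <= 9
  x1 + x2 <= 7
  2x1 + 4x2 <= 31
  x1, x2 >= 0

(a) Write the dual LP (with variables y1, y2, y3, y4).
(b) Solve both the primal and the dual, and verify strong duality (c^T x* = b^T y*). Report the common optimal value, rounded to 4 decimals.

The standard primal-dual pair for 'max c^T x s.t. A x <= b, x >= 0' is:
  Dual:  min b^T y  s.t.  A^T y >= c,  y >= 0.

So the dual LP is:
  minimize  6y1 + 9y2 + 7y3 + 31y4
  subject to:
    y1 + y3 + 2y4 >= 5
    y2 + y3 + 4y4 >= 3
    y1, y2, y3, y4 >= 0

Solving the primal: x* = (6, 1).
  primal value c^T x* = 33.
Solving the dual: y* = (2, 0, 3, 0).
  dual value b^T y* = 33.
Strong duality: c^T x* = b^T y*. Confirmed.

33


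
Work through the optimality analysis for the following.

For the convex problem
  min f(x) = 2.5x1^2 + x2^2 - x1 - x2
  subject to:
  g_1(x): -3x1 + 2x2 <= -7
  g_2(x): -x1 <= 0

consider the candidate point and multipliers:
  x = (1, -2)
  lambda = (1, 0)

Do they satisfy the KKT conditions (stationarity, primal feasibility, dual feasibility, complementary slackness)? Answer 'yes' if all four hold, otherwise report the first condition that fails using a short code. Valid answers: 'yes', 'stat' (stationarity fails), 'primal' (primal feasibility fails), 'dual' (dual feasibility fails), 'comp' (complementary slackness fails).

Gradient of f: grad f(x) = Q x + c = (4, -5)
Constraint values g_i(x) = a_i^T x - b_i:
  g_1((1, -2)) = 0
  g_2((1, -2)) = -1
Stationarity residual: grad f(x) + sum_i lambda_i a_i = (1, -3)
  -> stationarity FAILS
Primal feasibility (all g_i <= 0): OK
Dual feasibility (all lambda_i >= 0): OK
Complementary slackness (lambda_i * g_i(x) = 0 for all i): OK

Verdict: the first failing condition is stationarity -> stat.

stat


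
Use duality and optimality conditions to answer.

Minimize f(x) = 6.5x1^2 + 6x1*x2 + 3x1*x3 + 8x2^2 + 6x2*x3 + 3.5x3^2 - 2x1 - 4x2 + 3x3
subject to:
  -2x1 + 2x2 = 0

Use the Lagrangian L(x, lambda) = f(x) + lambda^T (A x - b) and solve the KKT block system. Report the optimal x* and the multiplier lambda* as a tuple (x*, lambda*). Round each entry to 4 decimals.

Form the Lagrangian:
  L(x, lambda) = (1/2) x^T Q x + c^T x + lambda^T (A x - b)
Stationarity (grad_x L = 0): Q x + c + A^T lambda = 0.
Primal feasibility: A x = b.

This gives the KKT block system:
  [ Q   A^T ] [ x     ]   [-c ]
  [ A    0  ] [ lambda ] = [ b ]

Solving the linear system:
  x*      = (0.335, 0.335, -0.8592)
  lambda* = (0.8932)
  f(x*)   = -2.2937

x* = (0.335, 0.335, -0.8592), lambda* = (0.8932)


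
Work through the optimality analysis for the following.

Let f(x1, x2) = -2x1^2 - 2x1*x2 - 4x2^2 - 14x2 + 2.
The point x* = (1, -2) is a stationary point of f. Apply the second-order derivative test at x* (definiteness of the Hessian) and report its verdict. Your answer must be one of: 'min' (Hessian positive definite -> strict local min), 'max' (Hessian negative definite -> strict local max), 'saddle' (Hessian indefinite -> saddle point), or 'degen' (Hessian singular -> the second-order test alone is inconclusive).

Compute the Hessian H = grad^2 f:
  H = [[-4, -2], [-2, -8]]
Verify stationarity: grad f(x*) = H x* + g = (0, 0).
Eigenvalues of H: -8.8284, -3.1716.
Both eigenvalues < 0, so H is negative definite -> x* is a strict local max.

max


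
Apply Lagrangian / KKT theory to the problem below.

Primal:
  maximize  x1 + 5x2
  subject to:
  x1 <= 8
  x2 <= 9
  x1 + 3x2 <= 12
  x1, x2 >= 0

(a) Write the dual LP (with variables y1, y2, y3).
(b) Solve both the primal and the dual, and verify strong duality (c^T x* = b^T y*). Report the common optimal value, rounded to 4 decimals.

The standard primal-dual pair for 'max c^T x s.t. A x <= b, x >= 0' is:
  Dual:  min b^T y  s.t.  A^T y >= c,  y >= 0.

So the dual LP is:
  minimize  8y1 + 9y2 + 12y3
  subject to:
    y1 + y3 >= 1
    y2 + 3y3 >= 5
    y1, y2, y3 >= 0

Solving the primal: x* = (0, 4).
  primal value c^T x* = 20.
Solving the dual: y* = (0, 0, 1.6667).
  dual value b^T y* = 20.
Strong duality: c^T x* = b^T y*. Confirmed.

20


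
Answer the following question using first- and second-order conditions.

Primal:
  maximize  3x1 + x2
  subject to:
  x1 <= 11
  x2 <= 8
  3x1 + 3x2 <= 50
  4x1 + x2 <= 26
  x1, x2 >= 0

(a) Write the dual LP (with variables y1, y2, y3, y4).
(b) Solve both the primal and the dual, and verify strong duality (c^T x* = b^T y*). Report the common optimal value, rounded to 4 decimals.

The standard primal-dual pair for 'max c^T x s.t. A x <= b, x >= 0' is:
  Dual:  min b^T y  s.t.  A^T y >= c,  y >= 0.

So the dual LP is:
  minimize  11y1 + 8y2 + 50y3 + 26y4
  subject to:
    y1 + 3y3 + 4y4 >= 3
    y2 + 3y3 + y4 >= 1
    y1, y2, y3, y4 >= 0

Solving the primal: x* = (4.5, 8).
  primal value c^T x* = 21.5.
Solving the dual: y* = (0, 0.25, 0, 0.75).
  dual value b^T y* = 21.5.
Strong duality: c^T x* = b^T y*. Confirmed.

21.5


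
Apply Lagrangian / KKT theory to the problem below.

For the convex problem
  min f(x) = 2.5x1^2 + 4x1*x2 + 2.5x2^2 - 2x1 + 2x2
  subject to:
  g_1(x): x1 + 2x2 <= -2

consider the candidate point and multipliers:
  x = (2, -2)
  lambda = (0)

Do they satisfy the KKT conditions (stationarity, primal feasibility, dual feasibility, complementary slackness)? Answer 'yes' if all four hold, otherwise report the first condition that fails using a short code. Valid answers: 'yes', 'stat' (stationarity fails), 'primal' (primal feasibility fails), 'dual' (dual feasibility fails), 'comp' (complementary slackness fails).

Gradient of f: grad f(x) = Q x + c = (0, 0)
Constraint values g_i(x) = a_i^T x - b_i:
  g_1((2, -2)) = 0
Stationarity residual: grad f(x) + sum_i lambda_i a_i = (0, 0)
  -> stationarity OK
Primal feasibility (all g_i <= 0): OK
Dual feasibility (all lambda_i >= 0): OK
Complementary slackness (lambda_i * g_i(x) = 0 for all i): OK

Verdict: yes, KKT holds.

yes


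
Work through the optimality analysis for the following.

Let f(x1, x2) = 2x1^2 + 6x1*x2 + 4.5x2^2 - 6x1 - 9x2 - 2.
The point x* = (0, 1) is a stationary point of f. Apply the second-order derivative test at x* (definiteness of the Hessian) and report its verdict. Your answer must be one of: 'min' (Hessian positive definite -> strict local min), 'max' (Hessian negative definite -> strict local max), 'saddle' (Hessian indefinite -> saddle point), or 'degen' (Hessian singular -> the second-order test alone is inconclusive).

Compute the Hessian H = grad^2 f:
  H = [[4, 6], [6, 9]]
Verify stationarity: grad f(x*) = H x* + g = (0, 0).
Eigenvalues of H: 0, 13.
H has a zero eigenvalue (singular; positive semidefinite but not definite), so H is neither positive definite, negative definite, nor indefinite. The second-order test alone is inconclusive -> degen.
(Indeed, f is constant along the null direction of H through x*, so x* is not a strict local extremum.)

degen


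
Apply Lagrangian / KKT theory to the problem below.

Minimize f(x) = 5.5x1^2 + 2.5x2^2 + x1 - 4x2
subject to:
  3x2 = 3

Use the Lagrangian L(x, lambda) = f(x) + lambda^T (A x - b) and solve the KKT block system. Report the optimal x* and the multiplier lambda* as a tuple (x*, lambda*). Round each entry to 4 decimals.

Form the Lagrangian:
  L(x, lambda) = (1/2) x^T Q x + c^T x + lambda^T (A x - b)
Stationarity (grad_x L = 0): Q x + c + A^T lambda = 0.
Primal feasibility: A x = b.

This gives the KKT block system:
  [ Q   A^T ] [ x     ]   [-c ]
  [ A    0  ] [ lambda ] = [ b ]

Solving the linear system:
  x*      = (-0.0909, 1)
  lambda* = (-0.3333)
  f(x*)   = -1.5455

x* = (-0.0909, 1), lambda* = (-0.3333)


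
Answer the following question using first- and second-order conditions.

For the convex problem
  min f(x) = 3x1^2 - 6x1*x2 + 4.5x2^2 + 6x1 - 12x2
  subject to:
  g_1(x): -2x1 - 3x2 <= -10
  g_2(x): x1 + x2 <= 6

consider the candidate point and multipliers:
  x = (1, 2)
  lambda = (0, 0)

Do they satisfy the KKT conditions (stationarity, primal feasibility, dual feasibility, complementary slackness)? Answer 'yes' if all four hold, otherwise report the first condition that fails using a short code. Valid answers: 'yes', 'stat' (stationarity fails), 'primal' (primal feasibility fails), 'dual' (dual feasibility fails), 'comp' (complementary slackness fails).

Gradient of f: grad f(x) = Q x + c = (0, 0)
Constraint values g_i(x) = a_i^T x - b_i:
  g_1((1, 2)) = 2
  g_2((1, 2)) = -3
Stationarity residual: grad f(x) + sum_i lambda_i a_i = (0, 0)
  -> stationarity OK
Primal feasibility (all g_i <= 0): FAILS
Dual feasibility (all lambda_i >= 0): OK
Complementary slackness (lambda_i * g_i(x) = 0 for all i): OK

Verdict: the first failing condition is primal_feasibility -> primal.

primal


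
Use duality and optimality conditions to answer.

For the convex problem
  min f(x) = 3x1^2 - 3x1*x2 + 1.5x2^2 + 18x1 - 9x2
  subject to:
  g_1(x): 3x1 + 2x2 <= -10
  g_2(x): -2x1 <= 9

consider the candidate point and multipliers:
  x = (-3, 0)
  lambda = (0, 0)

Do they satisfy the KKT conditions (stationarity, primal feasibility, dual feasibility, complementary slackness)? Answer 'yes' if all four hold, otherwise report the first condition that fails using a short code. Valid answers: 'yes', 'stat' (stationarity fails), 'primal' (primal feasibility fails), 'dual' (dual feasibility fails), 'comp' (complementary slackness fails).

Gradient of f: grad f(x) = Q x + c = (0, 0)
Constraint values g_i(x) = a_i^T x - b_i:
  g_1((-3, 0)) = 1
  g_2((-3, 0)) = -3
Stationarity residual: grad f(x) + sum_i lambda_i a_i = (0, 0)
  -> stationarity OK
Primal feasibility (all g_i <= 0): FAILS
Dual feasibility (all lambda_i >= 0): OK
Complementary slackness (lambda_i * g_i(x) = 0 for all i): OK

Verdict: the first failing condition is primal_feasibility -> primal.

primal


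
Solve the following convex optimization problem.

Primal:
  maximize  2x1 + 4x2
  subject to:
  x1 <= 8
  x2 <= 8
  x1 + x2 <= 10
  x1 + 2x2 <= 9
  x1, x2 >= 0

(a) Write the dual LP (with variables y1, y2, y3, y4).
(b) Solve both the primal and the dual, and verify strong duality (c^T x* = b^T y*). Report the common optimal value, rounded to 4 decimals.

The standard primal-dual pair for 'max c^T x s.t. A x <= b, x >= 0' is:
  Dual:  min b^T y  s.t.  A^T y >= c,  y >= 0.

So the dual LP is:
  minimize  8y1 + 8y2 + 10y3 + 9y4
  subject to:
    y1 + y3 + y4 >= 2
    y2 + y3 + 2y4 >= 4
    y1, y2, y3, y4 >= 0

Solving the primal: x* = (8, 0.5).
  primal value c^T x* = 18.
Solving the dual: y* = (0, 0, 0, 2).
  dual value b^T y* = 18.
Strong duality: c^T x* = b^T y*. Confirmed.

18


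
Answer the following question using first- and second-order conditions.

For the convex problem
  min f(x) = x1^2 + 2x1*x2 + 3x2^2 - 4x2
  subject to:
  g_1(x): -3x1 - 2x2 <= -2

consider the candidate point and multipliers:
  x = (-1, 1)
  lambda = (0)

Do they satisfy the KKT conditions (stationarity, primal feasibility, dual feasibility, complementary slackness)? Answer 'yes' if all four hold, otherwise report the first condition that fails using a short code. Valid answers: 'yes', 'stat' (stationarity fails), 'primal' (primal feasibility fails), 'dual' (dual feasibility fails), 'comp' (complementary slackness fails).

Gradient of f: grad f(x) = Q x + c = (0, 0)
Constraint values g_i(x) = a_i^T x - b_i:
  g_1((-1, 1)) = 3
Stationarity residual: grad f(x) + sum_i lambda_i a_i = (0, 0)
  -> stationarity OK
Primal feasibility (all g_i <= 0): FAILS
Dual feasibility (all lambda_i >= 0): OK
Complementary slackness (lambda_i * g_i(x) = 0 for all i): OK

Verdict: the first failing condition is primal_feasibility -> primal.

primal


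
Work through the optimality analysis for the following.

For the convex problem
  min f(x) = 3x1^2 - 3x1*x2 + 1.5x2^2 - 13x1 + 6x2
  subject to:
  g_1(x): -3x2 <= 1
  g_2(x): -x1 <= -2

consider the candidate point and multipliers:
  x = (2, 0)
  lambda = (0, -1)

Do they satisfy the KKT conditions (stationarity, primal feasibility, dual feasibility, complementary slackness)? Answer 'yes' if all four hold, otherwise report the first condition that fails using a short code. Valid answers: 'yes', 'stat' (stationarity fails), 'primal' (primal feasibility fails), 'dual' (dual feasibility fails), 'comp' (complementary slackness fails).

Gradient of f: grad f(x) = Q x + c = (-1, 0)
Constraint values g_i(x) = a_i^T x - b_i:
  g_1((2, 0)) = -1
  g_2((2, 0)) = 0
Stationarity residual: grad f(x) + sum_i lambda_i a_i = (0, 0)
  -> stationarity OK
Primal feasibility (all g_i <= 0): OK
Dual feasibility (all lambda_i >= 0): FAILS
Complementary slackness (lambda_i * g_i(x) = 0 for all i): OK

Verdict: the first failing condition is dual_feasibility -> dual.

dual


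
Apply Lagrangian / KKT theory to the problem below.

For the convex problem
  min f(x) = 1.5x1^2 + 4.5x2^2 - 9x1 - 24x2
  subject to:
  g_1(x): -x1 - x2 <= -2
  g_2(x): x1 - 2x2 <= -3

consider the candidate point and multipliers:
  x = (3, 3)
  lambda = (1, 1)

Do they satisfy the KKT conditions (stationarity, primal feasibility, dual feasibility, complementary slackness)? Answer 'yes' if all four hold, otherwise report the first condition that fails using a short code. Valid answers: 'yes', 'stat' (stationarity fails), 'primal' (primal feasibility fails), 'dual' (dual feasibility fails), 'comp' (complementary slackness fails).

Gradient of f: grad f(x) = Q x + c = (0, 3)
Constraint values g_i(x) = a_i^T x - b_i:
  g_1((3, 3)) = -4
  g_2((3, 3)) = 0
Stationarity residual: grad f(x) + sum_i lambda_i a_i = (0, 0)
  -> stationarity OK
Primal feasibility (all g_i <= 0): OK
Dual feasibility (all lambda_i >= 0): OK
Complementary slackness (lambda_i * g_i(x) = 0 for all i): FAILS

Verdict: the first failing condition is complementary_slackness -> comp.

comp


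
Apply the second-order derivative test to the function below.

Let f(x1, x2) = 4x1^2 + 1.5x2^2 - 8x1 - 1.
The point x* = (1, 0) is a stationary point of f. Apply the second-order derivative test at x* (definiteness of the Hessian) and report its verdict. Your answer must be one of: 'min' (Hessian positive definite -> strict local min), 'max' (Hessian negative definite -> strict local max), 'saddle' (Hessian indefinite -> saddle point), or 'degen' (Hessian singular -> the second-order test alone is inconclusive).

Compute the Hessian H = grad^2 f:
  H = [[8, 0], [0, 3]]
Verify stationarity: grad f(x*) = H x* + g = (0, 0).
Eigenvalues of H: 3, 8.
Both eigenvalues > 0, so H is positive definite -> x* is a strict local min.

min


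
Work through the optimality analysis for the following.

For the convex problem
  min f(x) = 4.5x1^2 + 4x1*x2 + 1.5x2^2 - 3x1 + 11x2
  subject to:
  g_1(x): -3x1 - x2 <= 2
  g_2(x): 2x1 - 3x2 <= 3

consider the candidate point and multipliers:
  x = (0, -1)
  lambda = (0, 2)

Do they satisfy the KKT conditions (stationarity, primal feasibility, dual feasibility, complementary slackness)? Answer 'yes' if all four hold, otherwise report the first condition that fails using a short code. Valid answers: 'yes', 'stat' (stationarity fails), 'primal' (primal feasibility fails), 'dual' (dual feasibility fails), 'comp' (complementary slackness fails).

Gradient of f: grad f(x) = Q x + c = (-7, 8)
Constraint values g_i(x) = a_i^T x - b_i:
  g_1((0, -1)) = -1
  g_2((0, -1)) = 0
Stationarity residual: grad f(x) + sum_i lambda_i a_i = (-3, 2)
  -> stationarity FAILS
Primal feasibility (all g_i <= 0): OK
Dual feasibility (all lambda_i >= 0): OK
Complementary slackness (lambda_i * g_i(x) = 0 for all i): OK

Verdict: the first failing condition is stationarity -> stat.

stat


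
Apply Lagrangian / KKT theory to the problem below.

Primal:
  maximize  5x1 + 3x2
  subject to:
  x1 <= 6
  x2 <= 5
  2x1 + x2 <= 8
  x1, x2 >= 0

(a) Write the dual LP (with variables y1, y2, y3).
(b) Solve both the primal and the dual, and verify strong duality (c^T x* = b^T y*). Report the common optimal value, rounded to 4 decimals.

The standard primal-dual pair for 'max c^T x s.t. A x <= b, x >= 0' is:
  Dual:  min b^T y  s.t.  A^T y >= c,  y >= 0.

So the dual LP is:
  minimize  6y1 + 5y2 + 8y3
  subject to:
    y1 + 2y3 >= 5
    y2 + y3 >= 3
    y1, y2, y3 >= 0

Solving the primal: x* = (1.5, 5).
  primal value c^T x* = 22.5.
Solving the dual: y* = (0, 0.5, 2.5).
  dual value b^T y* = 22.5.
Strong duality: c^T x* = b^T y*. Confirmed.

22.5


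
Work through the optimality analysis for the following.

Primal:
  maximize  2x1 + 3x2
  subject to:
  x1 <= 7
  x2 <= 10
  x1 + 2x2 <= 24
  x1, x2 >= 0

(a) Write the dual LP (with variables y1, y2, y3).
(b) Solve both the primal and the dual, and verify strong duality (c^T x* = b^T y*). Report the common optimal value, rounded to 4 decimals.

The standard primal-dual pair for 'max c^T x s.t. A x <= b, x >= 0' is:
  Dual:  min b^T y  s.t.  A^T y >= c,  y >= 0.

So the dual LP is:
  minimize  7y1 + 10y2 + 24y3
  subject to:
    y1 + y3 >= 2
    y2 + 2y3 >= 3
    y1, y2, y3 >= 0

Solving the primal: x* = (7, 8.5).
  primal value c^T x* = 39.5.
Solving the dual: y* = (0.5, 0, 1.5).
  dual value b^T y* = 39.5.
Strong duality: c^T x* = b^T y*. Confirmed.

39.5


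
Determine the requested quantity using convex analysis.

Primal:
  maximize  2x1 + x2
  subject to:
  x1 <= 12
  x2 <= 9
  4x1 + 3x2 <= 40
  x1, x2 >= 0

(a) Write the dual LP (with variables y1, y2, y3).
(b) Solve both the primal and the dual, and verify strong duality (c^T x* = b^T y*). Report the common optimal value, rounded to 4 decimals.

The standard primal-dual pair for 'max c^T x s.t. A x <= b, x >= 0' is:
  Dual:  min b^T y  s.t.  A^T y >= c,  y >= 0.

So the dual LP is:
  minimize  12y1 + 9y2 + 40y3
  subject to:
    y1 + 4y3 >= 2
    y2 + 3y3 >= 1
    y1, y2, y3 >= 0

Solving the primal: x* = (10, 0).
  primal value c^T x* = 20.
Solving the dual: y* = (0, 0, 0.5).
  dual value b^T y* = 20.
Strong duality: c^T x* = b^T y*. Confirmed.

20


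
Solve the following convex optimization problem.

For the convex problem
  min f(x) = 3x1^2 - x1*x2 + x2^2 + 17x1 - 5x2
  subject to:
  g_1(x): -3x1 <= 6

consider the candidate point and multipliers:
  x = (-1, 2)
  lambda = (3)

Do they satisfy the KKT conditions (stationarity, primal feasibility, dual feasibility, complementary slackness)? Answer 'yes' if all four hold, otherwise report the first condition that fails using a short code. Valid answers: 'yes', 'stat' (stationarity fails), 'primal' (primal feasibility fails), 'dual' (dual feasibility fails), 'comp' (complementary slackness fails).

Gradient of f: grad f(x) = Q x + c = (9, 0)
Constraint values g_i(x) = a_i^T x - b_i:
  g_1((-1, 2)) = -3
Stationarity residual: grad f(x) + sum_i lambda_i a_i = (0, 0)
  -> stationarity OK
Primal feasibility (all g_i <= 0): OK
Dual feasibility (all lambda_i >= 0): OK
Complementary slackness (lambda_i * g_i(x) = 0 for all i): FAILS

Verdict: the first failing condition is complementary_slackness -> comp.

comp


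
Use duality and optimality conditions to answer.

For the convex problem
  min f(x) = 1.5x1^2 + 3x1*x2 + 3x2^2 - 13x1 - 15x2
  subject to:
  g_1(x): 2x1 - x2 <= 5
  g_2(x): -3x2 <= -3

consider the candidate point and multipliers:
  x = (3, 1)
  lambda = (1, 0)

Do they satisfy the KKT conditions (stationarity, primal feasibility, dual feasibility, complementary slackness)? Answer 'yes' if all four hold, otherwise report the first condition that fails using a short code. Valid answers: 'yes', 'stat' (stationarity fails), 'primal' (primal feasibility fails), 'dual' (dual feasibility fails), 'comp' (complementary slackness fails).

Gradient of f: grad f(x) = Q x + c = (-1, 0)
Constraint values g_i(x) = a_i^T x - b_i:
  g_1((3, 1)) = 0
  g_2((3, 1)) = 0
Stationarity residual: grad f(x) + sum_i lambda_i a_i = (1, -1)
  -> stationarity FAILS
Primal feasibility (all g_i <= 0): OK
Dual feasibility (all lambda_i >= 0): OK
Complementary slackness (lambda_i * g_i(x) = 0 for all i): OK

Verdict: the first failing condition is stationarity -> stat.

stat


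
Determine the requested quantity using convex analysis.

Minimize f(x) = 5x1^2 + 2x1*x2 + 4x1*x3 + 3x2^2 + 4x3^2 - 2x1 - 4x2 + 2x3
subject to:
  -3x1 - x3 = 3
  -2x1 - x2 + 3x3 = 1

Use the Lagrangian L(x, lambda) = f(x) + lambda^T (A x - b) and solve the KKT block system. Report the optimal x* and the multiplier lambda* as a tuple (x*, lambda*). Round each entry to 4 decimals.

Form the Lagrangian:
  L(x, lambda) = (1/2) x^T Q x + c^T x + lambda^T (A x - b)
Stationarity (grad_x L = 0): Q x + c + A^T lambda = 0.
Primal feasibility: A x = b.

This gives the KKT block system:
  [ Q   A^T ] [ x     ]   [-c ]
  [ A    0  ] [ lambda ] = [ b ]

Solving the linear system:
  x*      = (-0.9946, 0.9405, -0.0162)
  lambda* = (-3.1459, -0.3459)
  f(x*)   = 3.9892

x* = (-0.9946, 0.9405, -0.0162), lambda* = (-3.1459, -0.3459)


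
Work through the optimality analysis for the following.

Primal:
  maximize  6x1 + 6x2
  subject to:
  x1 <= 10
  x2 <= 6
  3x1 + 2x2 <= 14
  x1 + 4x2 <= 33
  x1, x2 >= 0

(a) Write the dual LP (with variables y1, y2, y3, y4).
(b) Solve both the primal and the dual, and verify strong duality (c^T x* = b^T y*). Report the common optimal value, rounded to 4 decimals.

The standard primal-dual pair for 'max c^T x s.t. A x <= b, x >= 0' is:
  Dual:  min b^T y  s.t.  A^T y >= c,  y >= 0.

So the dual LP is:
  minimize  10y1 + 6y2 + 14y3 + 33y4
  subject to:
    y1 + 3y3 + y4 >= 6
    y2 + 2y3 + 4y4 >= 6
    y1, y2, y3, y4 >= 0

Solving the primal: x* = (0.6667, 6).
  primal value c^T x* = 40.
Solving the dual: y* = (0, 2, 2, 0).
  dual value b^T y* = 40.
Strong duality: c^T x* = b^T y*. Confirmed.

40


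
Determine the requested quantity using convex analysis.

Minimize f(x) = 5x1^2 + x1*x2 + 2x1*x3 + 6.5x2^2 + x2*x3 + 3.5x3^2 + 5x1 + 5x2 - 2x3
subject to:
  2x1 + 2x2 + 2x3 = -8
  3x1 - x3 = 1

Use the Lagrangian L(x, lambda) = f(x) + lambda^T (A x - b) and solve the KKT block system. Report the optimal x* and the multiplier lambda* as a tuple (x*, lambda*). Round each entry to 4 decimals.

Form the Lagrangian:
  L(x, lambda) = (1/2) x^T Q x + c^T x + lambda^T (A x - b)
Stationarity (grad_x L = 0): Q x + c + A^T lambda = 0.
Primal feasibility: A x = b.

This gives the KKT block system:
  [ Q   A^T ] [ x     ]   [-c ]
  [ A    0  ] [ lambda ] = [ b ]

Solving the linear system:
  x*      = (-0.3985, -1.4061, -2.1954)
  lambda* = (7.9368, -3.6973)
  f(x*)   = 31.2797

x* = (-0.3985, -1.4061, -2.1954), lambda* = (7.9368, -3.6973)


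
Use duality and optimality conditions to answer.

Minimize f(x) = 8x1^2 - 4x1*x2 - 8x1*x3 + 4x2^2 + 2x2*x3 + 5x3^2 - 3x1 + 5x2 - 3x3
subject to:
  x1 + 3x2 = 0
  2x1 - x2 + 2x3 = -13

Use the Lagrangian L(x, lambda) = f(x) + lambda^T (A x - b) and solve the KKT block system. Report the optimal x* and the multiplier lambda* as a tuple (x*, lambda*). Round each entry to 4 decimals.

Form the Lagrangian:
  L(x, lambda) = (1/2) x^T Q x + c^T x + lambda^T (A x - b)
Stationarity (grad_x L = 0): Q x + c + A^T lambda = 0.
Primal feasibility: A x = b.

This gives the KKT block system:
  [ Q   A^T ] [ x     ]   [-c ]
  [ A    0  ] [ lambda ] = [ b ]

Solving the linear system:
  x*      = (-2.4537, 0.8179, -3.6374)
  lambda* = (-1.6764, 9.0541)
  f(x*)   = 70.033

x* = (-2.4537, 0.8179, -3.6374), lambda* = (-1.6764, 9.0541)


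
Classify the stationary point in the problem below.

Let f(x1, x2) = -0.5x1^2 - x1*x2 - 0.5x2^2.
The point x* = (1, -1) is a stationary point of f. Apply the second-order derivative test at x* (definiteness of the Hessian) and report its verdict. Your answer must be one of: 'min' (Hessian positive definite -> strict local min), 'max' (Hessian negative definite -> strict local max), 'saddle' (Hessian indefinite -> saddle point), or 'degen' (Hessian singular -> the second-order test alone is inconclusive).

Compute the Hessian H = grad^2 f:
  H = [[-1, -1], [-1, -1]]
Verify stationarity: grad f(x*) = H x* + g = (0, 0).
Eigenvalues of H: -2, 0.
H has a zero eigenvalue (singular; negative semidefinite but not definite), so H is neither positive definite, negative definite, nor indefinite. The second-order test alone is inconclusive -> degen.
(Indeed, f is constant along the null direction of H through x*, so x* is not a strict local extremum.)

degen


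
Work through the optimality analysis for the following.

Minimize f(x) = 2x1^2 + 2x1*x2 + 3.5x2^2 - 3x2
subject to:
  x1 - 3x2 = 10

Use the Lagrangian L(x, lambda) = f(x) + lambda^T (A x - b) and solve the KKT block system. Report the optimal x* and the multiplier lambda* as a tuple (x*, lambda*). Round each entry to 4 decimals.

Form the Lagrangian:
  L(x, lambda) = (1/2) x^T Q x + c^T x + lambda^T (A x - b)
Stationarity (grad_x L = 0): Q x + c + A^T lambda = 0.
Primal feasibility: A x = b.

This gives the KKT block system:
  [ Q   A^T ] [ x     ]   [-c ]
  [ A    0  ] [ lambda ] = [ b ]

Solving the linear system:
  x*      = (2.5273, -2.4909)
  lambda* = (-5.1273)
  f(x*)   = 29.3727

x* = (2.5273, -2.4909), lambda* = (-5.1273)


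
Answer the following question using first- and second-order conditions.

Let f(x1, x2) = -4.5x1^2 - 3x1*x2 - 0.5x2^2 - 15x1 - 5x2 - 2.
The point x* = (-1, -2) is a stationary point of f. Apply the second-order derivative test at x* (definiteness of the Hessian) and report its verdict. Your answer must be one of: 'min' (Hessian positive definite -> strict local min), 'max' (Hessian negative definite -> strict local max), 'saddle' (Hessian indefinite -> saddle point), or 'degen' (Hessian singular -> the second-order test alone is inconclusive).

Compute the Hessian H = grad^2 f:
  H = [[-9, -3], [-3, -1]]
Verify stationarity: grad f(x*) = H x* + g = (0, 0).
Eigenvalues of H: -10, 0.
H has a zero eigenvalue (singular; negative semidefinite but not definite), so H is neither positive definite, negative definite, nor indefinite. The second-order test alone is inconclusive -> degen.
(Indeed, f is constant along the null direction of H through x*, so x* is not a strict local extremum.)

degen


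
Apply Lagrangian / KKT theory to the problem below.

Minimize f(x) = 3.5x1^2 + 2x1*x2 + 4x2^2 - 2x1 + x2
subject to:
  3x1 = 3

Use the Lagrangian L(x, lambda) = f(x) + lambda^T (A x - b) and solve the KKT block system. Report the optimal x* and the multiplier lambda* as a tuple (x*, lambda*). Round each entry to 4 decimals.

Form the Lagrangian:
  L(x, lambda) = (1/2) x^T Q x + c^T x + lambda^T (A x - b)
Stationarity (grad_x L = 0): Q x + c + A^T lambda = 0.
Primal feasibility: A x = b.

This gives the KKT block system:
  [ Q   A^T ] [ x     ]   [-c ]
  [ A    0  ] [ lambda ] = [ b ]

Solving the linear system:
  x*      = (1, -0.375)
  lambda* = (-1.4167)
  f(x*)   = 0.9375

x* = (1, -0.375), lambda* = (-1.4167)


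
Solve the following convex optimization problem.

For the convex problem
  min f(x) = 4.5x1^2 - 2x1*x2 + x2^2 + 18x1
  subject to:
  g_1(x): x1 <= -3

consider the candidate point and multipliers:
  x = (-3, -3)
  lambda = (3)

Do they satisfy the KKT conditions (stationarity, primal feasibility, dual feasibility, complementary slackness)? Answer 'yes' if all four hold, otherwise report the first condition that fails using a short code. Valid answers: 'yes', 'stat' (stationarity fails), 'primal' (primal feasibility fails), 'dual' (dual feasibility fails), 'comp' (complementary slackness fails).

Gradient of f: grad f(x) = Q x + c = (-3, 0)
Constraint values g_i(x) = a_i^T x - b_i:
  g_1((-3, -3)) = 0
Stationarity residual: grad f(x) + sum_i lambda_i a_i = (0, 0)
  -> stationarity OK
Primal feasibility (all g_i <= 0): OK
Dual feasibility (all lambda_i >= 0): OK
Complementary slackness (lambda_i * g_i(x) = 0 for all i): OK

Verdict: yes, KKT holds.

yes


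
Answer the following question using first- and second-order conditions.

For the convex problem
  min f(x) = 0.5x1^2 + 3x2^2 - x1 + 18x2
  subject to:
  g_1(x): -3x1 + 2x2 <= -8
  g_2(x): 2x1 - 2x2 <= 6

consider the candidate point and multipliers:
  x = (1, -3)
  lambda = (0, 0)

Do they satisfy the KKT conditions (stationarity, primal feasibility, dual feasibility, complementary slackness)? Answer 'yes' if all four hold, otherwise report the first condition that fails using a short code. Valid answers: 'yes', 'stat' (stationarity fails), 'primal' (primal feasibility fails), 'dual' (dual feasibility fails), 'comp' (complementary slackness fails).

Gradient of f: grad f(x) = Q x + c = (0, 0)
Constraint values g_i(x) = a_i^T x - b_i:
  g_1((1, -3)) = -1
  g_2((1, -3)) = 2
Stationarity residual: grad f(x) + sum_i lambda_i a_i = (0, 0)
  -> stationarity OK
Primal feasibility (all g_i <= 0): FAILS
Dual feasibility (all lambda_i >= 0): OK
Complementary slackness (lambda_i * g_i(x) = 0 for all i): OK

Verdict: the first failing condition is primal_feasibility -> primal.

primal


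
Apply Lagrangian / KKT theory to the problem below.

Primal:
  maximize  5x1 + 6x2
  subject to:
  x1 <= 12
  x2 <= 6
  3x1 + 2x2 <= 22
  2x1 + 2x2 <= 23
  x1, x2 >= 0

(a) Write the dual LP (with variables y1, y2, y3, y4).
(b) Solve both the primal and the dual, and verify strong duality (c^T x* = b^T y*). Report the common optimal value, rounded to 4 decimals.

The standard primal-dual pair for 'max c^T x s.t. A x <= b, x >= 0' is:
  Dual:  min b^T y  s.t.  A^T y >= c,  y >= 0.

So the dual LP is:
  minimize  12y1 + 6y2 + 22y3 + 23y4
  subject to:
    y1 + 3y3 + 2y4 >= 5
    y2 + 2y3 + 2y4 >= 6
    y1, y2, y3, y4 >= 0

Solving the primal: x* = (3.3333, 6).
  primal value c^T x* = 52.6667.
Solving the dual: y* = (0, 2.6667, 1.6667, 0).
  dual value b^T y* = 52.6667.
Strong duality: c^T x* = b^T y*. Confirmed.

52.6667


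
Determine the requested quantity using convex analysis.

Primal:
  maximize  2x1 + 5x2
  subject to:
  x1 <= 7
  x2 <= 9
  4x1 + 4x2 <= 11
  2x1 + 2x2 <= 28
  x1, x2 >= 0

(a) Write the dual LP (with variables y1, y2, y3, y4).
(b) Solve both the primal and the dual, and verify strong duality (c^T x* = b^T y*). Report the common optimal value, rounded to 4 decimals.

The standard primal-dual pair for 'max c^T x s.t. A x <= b, x >= 0' is:
  Dual:  min b^T y  s.t.  A^T y >= c,  y >= 0.

So the dual LP is:
  minimize  7y1 + 9y2 + 11y3 + 28y4
  subject to:
    y1 + 4y3 + 2y4 >= 2
    y2 + 4y3 + 2y4 >= 5
    y1, y2, y3, y4 >= 0

Solving the primal: x* = (0, 2.75).
  primal value c^T x* = 13.75.
Solving the dual: y* = (0, 0, 1.25, 0).
  dual value b^T y* = 13.75.
Strong duality: c^T x* = b^T y*. Confirmed.

13.75


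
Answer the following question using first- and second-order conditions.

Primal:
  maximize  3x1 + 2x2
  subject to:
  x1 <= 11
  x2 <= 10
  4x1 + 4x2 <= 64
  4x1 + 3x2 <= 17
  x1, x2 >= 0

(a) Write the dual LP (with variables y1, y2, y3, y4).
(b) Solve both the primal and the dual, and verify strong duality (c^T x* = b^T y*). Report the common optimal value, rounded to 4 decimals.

The standard primal-dual pair for 'max c^T x s.t. A x <= b, x >= 0' is:
  Dual:  min b^T y  s.t.  A^T y >= c,  y >= 0.

So the dual LP is:
  minimize  11y1 + 10y2 + 64y3 + 17y4
  subject to:
    y1 + 4y3 + 4y4 >= 3
    y2 + 4y3 + 3y4 >= 2
    y1, y2, y3, y4 >= 0

Solving the primal: x* = (4.25, 0).
  primal value c^T x* = 12.75.
Solving the dual: y* = (0, 0, 0, 0.75).
  dual value b^T y* = 12.75.
Strong duality: c^T x* = b^T y*. Confirmed.

12.75


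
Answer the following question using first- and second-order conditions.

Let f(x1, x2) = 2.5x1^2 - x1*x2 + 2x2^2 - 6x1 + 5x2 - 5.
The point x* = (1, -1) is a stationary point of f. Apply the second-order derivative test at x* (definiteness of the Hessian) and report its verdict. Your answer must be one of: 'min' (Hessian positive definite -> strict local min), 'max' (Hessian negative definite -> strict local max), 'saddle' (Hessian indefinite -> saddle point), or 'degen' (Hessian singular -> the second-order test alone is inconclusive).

Compute the Hessian H = grad^2 f:
  H = [[5, -1], [-1, 4]]
Verify stationarity: grad f(x*) = H x* + g = (0, 0).
Eigenvalues of H: 3.382, 5.618.
Both eigenvalues > 0, so H is positive definite -> x* is a strict local min.

min
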